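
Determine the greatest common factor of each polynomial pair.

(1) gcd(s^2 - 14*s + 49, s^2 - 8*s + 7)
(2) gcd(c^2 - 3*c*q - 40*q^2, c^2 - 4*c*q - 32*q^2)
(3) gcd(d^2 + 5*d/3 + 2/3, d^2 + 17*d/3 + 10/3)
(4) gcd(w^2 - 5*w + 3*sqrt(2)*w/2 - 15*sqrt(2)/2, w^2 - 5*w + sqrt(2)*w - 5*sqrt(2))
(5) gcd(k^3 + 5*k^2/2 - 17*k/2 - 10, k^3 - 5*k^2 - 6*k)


(1) = gcd((s - 7)^2, (s - 7)*(s - 1)) = s - 7
(2) = gcd((c - 8*q)*(c + 5*q), (c - 8*q)*(c + 4*q)) = -c + 8*q
(3) = gcd((d + 2/3)*(d + 1), (d + 2/3)*(d + 5)) = d + 2/3
(4) = w - 5
(5) = k + 1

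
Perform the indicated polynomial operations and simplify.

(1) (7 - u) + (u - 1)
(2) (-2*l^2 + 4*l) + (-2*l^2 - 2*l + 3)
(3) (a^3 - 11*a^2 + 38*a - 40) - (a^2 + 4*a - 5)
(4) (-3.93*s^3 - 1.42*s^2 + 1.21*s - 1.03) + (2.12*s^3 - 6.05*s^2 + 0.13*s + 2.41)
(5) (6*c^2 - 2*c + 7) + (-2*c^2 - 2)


(1) = 6
(2) = -4*l^2 + 2*l + 3
(3) = a^3 - 12*a^2 + 34*a - 35
(4) = -1.81*s^3 - 7.47*s^2 + 1.34*s + 1.38
(5) = 4*c^2 - 2*c + 5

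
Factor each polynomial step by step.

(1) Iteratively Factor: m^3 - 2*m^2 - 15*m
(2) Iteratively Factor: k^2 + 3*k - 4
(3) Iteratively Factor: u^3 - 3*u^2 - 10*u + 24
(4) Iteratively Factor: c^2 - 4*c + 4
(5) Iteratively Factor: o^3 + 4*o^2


(1) = (m - 5)*(m^2 + 3*m) = m*(m - 5)*(m + 3)
(2) = (k - 1)*(k + 4)
(3) = (u - 2)*(u^2 - u - 12) = (u - 4)*(u - 2)*(u + 3)
(4) = (c - 2)*(c - 2)
(5) = (o)*(o^2 + 4*o) = o^2*(o + 4)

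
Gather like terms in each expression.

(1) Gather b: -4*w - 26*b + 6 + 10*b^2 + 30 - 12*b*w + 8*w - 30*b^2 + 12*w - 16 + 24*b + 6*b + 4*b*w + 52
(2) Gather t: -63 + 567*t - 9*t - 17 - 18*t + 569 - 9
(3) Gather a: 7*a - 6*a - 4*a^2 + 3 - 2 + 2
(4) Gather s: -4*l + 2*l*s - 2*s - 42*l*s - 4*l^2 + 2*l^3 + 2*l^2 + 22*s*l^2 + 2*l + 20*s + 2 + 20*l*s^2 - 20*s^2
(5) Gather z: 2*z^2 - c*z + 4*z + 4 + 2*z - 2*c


(1) = -20*b^2 + b*(4 - 8*w) + 16*w + 72
(2) = 540*t + 480
(3) = -4*a^2 + a + 3
(4) = 2*l^3 - 2*l^2 - 2*l + s^2*(20*l - 20) + s*(22*l^2 - 40*l + 18) + 2
(5) = -2*c + 2*z^2 + z*(6 - c) + 4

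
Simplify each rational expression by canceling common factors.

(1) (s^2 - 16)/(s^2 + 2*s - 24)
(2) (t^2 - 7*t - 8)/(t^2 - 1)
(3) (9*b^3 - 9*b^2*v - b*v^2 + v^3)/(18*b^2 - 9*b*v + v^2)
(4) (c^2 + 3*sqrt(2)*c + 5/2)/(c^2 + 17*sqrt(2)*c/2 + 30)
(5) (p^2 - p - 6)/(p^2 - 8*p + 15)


(1) = (s + 4)/(s + 6)
(2) = (t - 8)/(t - 1)
(3) = (-3*b^2 + 2*b*v + v^2)/(-6*b + v)
(4) = (4*c + 2*sqrt(2))/(4*c + 24*sqrt(2))
(5) = (p + 2)/(p - 5)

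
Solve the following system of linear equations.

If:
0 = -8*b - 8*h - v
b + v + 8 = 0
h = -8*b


Then:
b = -8/57
h = 64/57
v = -448/57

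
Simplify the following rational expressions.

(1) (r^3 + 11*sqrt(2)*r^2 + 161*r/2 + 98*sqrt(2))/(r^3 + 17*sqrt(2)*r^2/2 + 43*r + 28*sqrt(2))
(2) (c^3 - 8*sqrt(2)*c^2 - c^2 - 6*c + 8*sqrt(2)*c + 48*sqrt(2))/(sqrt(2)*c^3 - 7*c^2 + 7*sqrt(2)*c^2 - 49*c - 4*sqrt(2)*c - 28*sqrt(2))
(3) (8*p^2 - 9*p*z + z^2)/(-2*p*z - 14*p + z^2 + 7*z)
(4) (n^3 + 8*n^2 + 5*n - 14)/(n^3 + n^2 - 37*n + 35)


(1) = (4*r + 14*sqrt(2))/(4*r + 4*sqrt(2))
(2) = (c^3 + c^2*(-8*sqrt(2) - 1) + c*(-6 + 8*sqrt(2)) + 48*sqrt(2))/(sqrt(2)*c^3 + c^2*(-7 + 7*sqrt(2)) + c*(-49 - 4*sqrt(2)) - 28*sqrt(2))
(3) = (8*p^2 - 9*p*z + z^2)/(-2*p*z - 14*p + z^2 + 7*z)
(4) = (n + 2)/(n - 5)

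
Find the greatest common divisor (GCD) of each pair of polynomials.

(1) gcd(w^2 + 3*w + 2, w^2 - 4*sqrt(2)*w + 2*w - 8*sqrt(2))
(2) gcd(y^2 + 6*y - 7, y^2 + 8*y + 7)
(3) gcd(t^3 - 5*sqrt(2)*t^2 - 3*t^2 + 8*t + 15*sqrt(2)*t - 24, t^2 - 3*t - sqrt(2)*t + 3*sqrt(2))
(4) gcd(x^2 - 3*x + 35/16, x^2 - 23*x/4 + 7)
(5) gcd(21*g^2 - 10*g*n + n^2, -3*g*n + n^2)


(1) = gcd((w + 1)*(w + 2), (w + 2)*(w - 4*sqrt(2))) = w + 2
(2) = y + 7
(3) = gcd((t - 3)*(t - 4*sqrt(2))*(t - sqrt(2)), (t - 3)*(t - sqrt(2))) = t^2 + t*(-3 - sqrt(2)) + 3*sqrt(2)
(4) = x - 7/4
(5) = gcd((-7*g + n)*(-3*g + n), n*(-3*g + n)) = 3*g - n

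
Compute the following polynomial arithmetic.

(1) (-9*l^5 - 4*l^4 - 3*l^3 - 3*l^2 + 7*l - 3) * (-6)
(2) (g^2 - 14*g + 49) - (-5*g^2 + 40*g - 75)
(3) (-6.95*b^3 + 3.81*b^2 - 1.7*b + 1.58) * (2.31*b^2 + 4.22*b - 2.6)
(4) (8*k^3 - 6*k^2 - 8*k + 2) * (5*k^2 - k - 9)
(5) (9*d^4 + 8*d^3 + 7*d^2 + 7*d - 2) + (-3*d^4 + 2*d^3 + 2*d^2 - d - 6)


(1) = 54*l^5 + 24*l^4 + 18*l^3 + 18*l^2 - 42*l + 18
(2) = 6*g^2 - 54*g + 124
(3) = -16.0545*b^5 - 20.5279*b^4 + 30.2212*b^3 - 13.4302*b^2 + 11.0876*b - 4.108
(4) = 40*k^5 - 38*k^4 - 106*k^3 + 72*k^2 + 70*k - 18
(5) = 6*d^4 + 10*d^3 + 9*d^2 + 6*d - 8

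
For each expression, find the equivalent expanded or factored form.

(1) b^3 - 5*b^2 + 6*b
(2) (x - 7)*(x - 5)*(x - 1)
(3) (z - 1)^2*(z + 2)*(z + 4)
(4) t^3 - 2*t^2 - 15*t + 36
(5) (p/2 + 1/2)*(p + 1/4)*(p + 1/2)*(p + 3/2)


(1) = b*(b - 3)*(b - 2)
(2) = x^3 - 13*x^2 + 47*x - 35
(3) = z^4 + 4*z^3 - 3*z^2 - 10*z + 8
(4) = (t - 3)^2*(t + 4)
(5) = p^4/2 + 13*p^3/8 + 7*p^2/4 + 23*p/32 + 3/32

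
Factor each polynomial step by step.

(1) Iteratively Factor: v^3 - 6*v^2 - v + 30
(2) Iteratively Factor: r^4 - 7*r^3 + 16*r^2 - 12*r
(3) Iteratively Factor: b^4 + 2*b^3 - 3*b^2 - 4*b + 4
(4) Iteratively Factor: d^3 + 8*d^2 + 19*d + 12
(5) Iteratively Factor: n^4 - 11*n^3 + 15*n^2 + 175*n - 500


(1) = (v + 2)*(v^2 - 8*v + 15) = (v - 5)*(v + 2)*(v - 3)
(2) = (r)*(r^3 - 7*r^2 + 16*r - 12) = r*(r - 3)*(r^2 - 4*r + 4) = r*(r - 3)*(r - 2)*(r - 2)
(3) = (b - 1)*(b^3 + 3*b^2 - 4) = (b - 1)*(b + 2)*(b^2 + b - 2) = (b - 1)*(b + 2)^2*(b - 1)
(4) = (d + 3)*(d^2 + 5*d + 4) = (d + 1)*(d + 3)*(d + 4)
(5) = (n - 5)*(n^3 - 6*n^2 - 15*n + 100) = (n - 5)^2*(n^2 - n - 20) = (n - 5)^3*(n + 4)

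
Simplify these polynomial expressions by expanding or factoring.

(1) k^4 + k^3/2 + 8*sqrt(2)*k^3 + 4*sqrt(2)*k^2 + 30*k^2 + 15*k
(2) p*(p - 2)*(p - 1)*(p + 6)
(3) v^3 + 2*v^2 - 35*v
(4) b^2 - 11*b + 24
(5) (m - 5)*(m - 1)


(1) = k*(k + 1/2)*(k + 3*sqrt(2))*(k + 5*sqrt(2))
(2) = p^4 + 3*p^3 - 16*p^2 + 12*p
(3) = v*(v - 5)*(v + 7)
(4) = (b - 8)*(b - 3)
(5) = m^2 - 6*m + 5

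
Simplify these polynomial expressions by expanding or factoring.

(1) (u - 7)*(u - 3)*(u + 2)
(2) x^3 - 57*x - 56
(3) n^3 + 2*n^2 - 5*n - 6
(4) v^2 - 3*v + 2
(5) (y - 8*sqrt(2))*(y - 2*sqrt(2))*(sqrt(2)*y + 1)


(1) = u^3 - 8*u^2 + u + 42
(2) = (x - 8)*(x + 1)*(x + 7)
(3) = (n - 2)*(n + 1)*(n + 3)
(4) = (v - 2)*(v - 1)
(5) = sqrt(2)*y^3 - 19*y^2 + 22*sqrt(2)*y + 32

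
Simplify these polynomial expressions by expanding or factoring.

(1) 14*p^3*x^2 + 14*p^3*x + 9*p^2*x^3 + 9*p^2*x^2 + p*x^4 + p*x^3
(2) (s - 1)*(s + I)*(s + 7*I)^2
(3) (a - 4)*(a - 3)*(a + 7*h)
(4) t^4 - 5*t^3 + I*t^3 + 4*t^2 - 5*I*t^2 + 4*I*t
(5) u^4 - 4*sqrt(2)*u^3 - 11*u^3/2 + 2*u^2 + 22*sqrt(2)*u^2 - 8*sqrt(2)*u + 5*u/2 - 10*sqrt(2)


(1) = x*(2*p + x)*(7*p + x)*(p*x + p)
(2) = s^4 - s^3 + 15*I*s^3 - 63*s^2 - 15*I*s^2 + 63*s - 49*I*s + 49*I
(3) = a^3 + 7*a^2*h - 7*a^2 - 49*a*h + 12*a + 84*h
(4) = t*(t - 4)*(t - 1)*(t + I)
(5) = (u - 5)*(u - 1)*(u + 1/2)*(u - 4*sqrt(2))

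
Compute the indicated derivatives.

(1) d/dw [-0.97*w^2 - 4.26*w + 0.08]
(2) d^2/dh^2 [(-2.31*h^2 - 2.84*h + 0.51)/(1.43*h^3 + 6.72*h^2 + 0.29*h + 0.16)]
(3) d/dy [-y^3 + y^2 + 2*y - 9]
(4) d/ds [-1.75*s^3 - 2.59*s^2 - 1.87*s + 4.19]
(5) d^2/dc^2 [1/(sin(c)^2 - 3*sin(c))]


(1) = -1.94*w - 4.26
(2) = (-9.447438*h^6 - 34.845096*h^5 - 145.485054*h^4 - 159.327032*h^3 + 162.153462*h^2 + 23.584608*h - 0.865642)/(2.924207*h^9 + 41.225184*h^8 + 195.508599*h^7 + 321.166704*h^6 + 48.873813*h^5 + 23.7696*h^4 + 2.005061*h^3 + 0.556464*h^2 + 0.022272*h + 0.004096)
(3) = -3*y^2 + 2*y + 2
(4) = -5.25*s^2 - 5.18*s - 1.87
(5) = (-4*sin(c) + 9 - 3/sin(c) - 18/sin(c)^2 + 18/sin(c)^3)/(sin(c) - 3)^3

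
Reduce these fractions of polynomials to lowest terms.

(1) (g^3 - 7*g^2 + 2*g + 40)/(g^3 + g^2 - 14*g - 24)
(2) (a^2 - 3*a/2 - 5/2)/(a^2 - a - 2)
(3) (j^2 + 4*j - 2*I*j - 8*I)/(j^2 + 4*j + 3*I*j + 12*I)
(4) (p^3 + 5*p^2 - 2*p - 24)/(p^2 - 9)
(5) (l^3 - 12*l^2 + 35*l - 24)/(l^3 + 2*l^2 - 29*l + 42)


(1) = (g - 5)/(g + 3)
(2) = (2*a - 5)/(2*a - 4)
(3) = (j - 2*I)/(j + 3*I)
(4) = (p^2 + 2*p - 8)/(p - 3)
(5) = (l^2 - 9*l + 8)/(l^2 + 5*l - 14)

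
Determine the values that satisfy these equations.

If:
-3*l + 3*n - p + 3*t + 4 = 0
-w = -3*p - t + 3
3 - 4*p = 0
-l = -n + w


Then:
l = n + 11/12
p = 3/4
t = -1/6
w = -11/12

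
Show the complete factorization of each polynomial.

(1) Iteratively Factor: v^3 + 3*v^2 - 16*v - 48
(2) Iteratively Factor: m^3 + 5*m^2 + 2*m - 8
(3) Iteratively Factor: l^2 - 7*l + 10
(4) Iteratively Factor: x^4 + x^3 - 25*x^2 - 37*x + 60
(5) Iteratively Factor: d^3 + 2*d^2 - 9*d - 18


(1) = (v + 3)*(v^2 - 16) = (v - 4)*(v + 3)*(v + 4)
(2) = (m + 2)*(m^2 + 3*m - 4) = (m + 2)*(m + 4)*(m - 1)
(3) = (l - 5)*(l - 2)
(4) = (x - 1)*(x^3 + 2*x^2 - 23*x - 60) = (x - 1)*(x + 4)*(x^2 - 2*x - 15) = (x - 5)*(x - 1)*(x + 4)*(x + 3)
(5) = (d + 3)*(d^2 - d - 6) = (d + 2)*(d + 3)*(d - 3)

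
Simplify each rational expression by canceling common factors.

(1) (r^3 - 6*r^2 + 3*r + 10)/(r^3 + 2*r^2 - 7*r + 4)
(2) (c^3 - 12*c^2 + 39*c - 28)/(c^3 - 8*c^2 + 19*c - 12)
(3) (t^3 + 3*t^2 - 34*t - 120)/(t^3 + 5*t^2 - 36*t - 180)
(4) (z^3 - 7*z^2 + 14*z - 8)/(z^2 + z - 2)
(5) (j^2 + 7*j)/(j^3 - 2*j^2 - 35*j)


(1) = (r^3 - 6*r^2 + 3*r + 10)/(r^3 + 2*r^2 - 7*r + 4)
(2) = (c - 7)/(c - 3)
(3) = (t + 4)/(t + 6)
(4) = (z^2 - 6*z + 8)/(z + 2)
(5) = (j + 7)/(j^2 - 2*j - 35)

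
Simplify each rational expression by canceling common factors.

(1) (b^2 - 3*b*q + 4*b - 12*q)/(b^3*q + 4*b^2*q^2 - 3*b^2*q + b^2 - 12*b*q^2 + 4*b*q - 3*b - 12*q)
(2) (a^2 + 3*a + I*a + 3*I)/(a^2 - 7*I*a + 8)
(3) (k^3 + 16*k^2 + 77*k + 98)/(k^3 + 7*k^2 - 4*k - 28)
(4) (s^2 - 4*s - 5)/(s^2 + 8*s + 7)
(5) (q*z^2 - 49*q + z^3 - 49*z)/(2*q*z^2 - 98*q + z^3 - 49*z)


(1) = (b^2 - 3*b*q + 4*b - 12*q)/(b^3*q + 4*b^2*q^2 - 3*b^2*q + b^2 - 12*b*q^2 + 4*b*q - 3*b - 12*q)
(2) = (a + 3)/(a - 8*I)
(3) = (k + 7)/(k - 2)
(4) = (s - 5)/(s + 7)
(5) = (q + z)/(2*q + z)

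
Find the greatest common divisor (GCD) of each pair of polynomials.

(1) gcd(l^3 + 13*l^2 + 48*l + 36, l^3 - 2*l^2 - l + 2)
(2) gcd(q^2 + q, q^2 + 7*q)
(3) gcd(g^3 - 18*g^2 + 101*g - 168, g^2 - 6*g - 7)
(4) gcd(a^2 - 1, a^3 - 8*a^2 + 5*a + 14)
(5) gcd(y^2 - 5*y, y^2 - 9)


(1) = l + 1
(2) = q
(3) = gcd((g - 8)*(g - 7)*(g - 3), (g - 7)*(g + 1)) = g - 7
(4) = gcd((a - 1)*(a + 1), (a - 7)*(a - 2)*(a + 1)) = a + 1
(5) = gcd(y*(y - 5), (y - 3)*(y + 3)) = 1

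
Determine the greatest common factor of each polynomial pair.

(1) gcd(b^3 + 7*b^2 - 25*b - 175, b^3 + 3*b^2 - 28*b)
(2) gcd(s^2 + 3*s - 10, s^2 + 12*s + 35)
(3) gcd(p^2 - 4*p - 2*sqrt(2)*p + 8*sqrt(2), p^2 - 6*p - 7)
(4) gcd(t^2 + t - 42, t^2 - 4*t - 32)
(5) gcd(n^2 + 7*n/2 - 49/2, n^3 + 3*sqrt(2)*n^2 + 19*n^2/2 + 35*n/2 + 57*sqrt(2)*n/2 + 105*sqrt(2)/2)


(1) = b + 7
(2) = s + 5
(3) = gcd((p - 4)*(p - 2*sqrt(2)), (p - 7)*(p + 1)) = 1
(4) = 1
(5) = gcd((n - 7/2)*(n + 7), (n + 5/2)*(n + 7)*(n + 3*sqrt(2))) = n + 7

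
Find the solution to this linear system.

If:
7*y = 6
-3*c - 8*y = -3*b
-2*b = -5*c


Then:
b = 80/21
c = 32/21
y = 6/7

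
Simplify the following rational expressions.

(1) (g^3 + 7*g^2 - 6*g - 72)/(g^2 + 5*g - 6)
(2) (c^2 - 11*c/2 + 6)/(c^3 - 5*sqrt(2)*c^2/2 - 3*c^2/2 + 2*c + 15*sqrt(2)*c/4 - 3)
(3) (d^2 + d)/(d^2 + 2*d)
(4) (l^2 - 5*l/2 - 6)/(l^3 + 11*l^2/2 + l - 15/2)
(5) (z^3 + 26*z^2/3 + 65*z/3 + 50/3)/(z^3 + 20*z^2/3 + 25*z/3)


(1) = (g^2 + g - 12)/(g - 1)
(2) = (8*c - 32)/(8*c^2 - 20*sqrt(2)*c + 16)
(3) = (d + 1)/(d + 2)
(4) = (l - 4)/(l^2 + 4*l - 5)
(5) = (z + 2)/z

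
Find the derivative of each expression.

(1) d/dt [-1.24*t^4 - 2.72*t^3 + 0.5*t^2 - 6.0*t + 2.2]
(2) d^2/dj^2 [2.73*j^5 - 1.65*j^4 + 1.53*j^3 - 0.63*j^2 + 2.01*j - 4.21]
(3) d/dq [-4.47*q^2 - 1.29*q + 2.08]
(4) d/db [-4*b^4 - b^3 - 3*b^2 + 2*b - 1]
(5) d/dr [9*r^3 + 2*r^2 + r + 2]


(1) = -4.96*t^3 - 8.16*t^2 + 1.0*t - 6.0
(2) = 54.6*j^3 - 19.8*j^2 + 9.18*j - 1.26
(3) = -8.94*q - 1.29
(4) = -16*b^3 - 3*b^2 - 6*b + 2
(5) = 27*r^2 + 4*r + 1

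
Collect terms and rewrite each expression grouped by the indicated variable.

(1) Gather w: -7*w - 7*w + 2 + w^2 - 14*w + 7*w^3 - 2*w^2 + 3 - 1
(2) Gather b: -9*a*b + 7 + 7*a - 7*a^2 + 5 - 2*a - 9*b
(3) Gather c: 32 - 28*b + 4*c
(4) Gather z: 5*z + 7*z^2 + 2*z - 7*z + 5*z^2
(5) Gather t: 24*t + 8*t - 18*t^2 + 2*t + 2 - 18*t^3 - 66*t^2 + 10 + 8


(1) = 7*w^3 - w^2 - 28*w + 4
(2) = -7*a^2 + 5*a + b*(-9*a - 9) + 12
(3) = -28*b + 4*c + 32
(4) = 12*z^2
(5) = -18*t^3 - 84*t^2 + 34*t + 20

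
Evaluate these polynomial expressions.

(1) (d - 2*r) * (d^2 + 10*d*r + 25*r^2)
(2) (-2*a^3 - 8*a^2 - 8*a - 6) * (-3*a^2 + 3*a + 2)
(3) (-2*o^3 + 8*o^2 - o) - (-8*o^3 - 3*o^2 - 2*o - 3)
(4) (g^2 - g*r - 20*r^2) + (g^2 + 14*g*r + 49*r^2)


(1) = d^3 + 8*d^2*r + 5*d*r^2 - 50*r^3
(2) = 6*a^5 + 18*a^4 - 4*a^3 - 22*a^2 - 34*a - 12
(3) = 6*o^3 + 11*o^2 + o + 3
(4) = 2*g^2 + 13*g*r + 29*r^2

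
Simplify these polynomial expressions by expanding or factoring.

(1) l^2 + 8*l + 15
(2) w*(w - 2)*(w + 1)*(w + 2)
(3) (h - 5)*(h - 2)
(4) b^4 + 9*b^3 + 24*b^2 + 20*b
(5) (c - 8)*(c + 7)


(1) = (l + 3)*(l + 5)
(2) = w^4 + w^3 - 4*w^2 - 4*w
(3) = h^2 - 7*h + 10
(4) = b*(b + 2)^2*(b + 5)
(5) = c^2 - c - 56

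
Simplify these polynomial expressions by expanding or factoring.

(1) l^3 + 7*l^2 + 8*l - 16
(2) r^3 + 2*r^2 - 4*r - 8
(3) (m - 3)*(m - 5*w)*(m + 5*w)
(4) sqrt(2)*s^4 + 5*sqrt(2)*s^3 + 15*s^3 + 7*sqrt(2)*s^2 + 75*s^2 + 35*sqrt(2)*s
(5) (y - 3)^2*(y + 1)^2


(1) = (l - 1)*(l + 4)^2
(2) = (r - 2)*(r + 2)^2
(3) = m^3 - 3*m^2 - 25*m*w^2 + 75*w^2
(4) = s*(s + 5)*(s + 7*sqrt(2))*(sqrt(2)*s + 1)
(5) = y^4 - 4*y^3 - 2*y^2 + 12*y + 9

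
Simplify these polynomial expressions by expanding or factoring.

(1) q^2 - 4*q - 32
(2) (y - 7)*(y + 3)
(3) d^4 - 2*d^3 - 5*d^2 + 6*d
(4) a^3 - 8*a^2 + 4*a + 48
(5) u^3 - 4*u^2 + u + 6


(1) = (q - 8)*(q + 4)
(2) = y^2 - 4*y - 21
(3) = d*(d - 3)*(d - 1)*(d + 2)
(4) = (a - 6)*(a - 4)*(a + 2)
(5) = (u - 3)*(u - 2)*(u + 1)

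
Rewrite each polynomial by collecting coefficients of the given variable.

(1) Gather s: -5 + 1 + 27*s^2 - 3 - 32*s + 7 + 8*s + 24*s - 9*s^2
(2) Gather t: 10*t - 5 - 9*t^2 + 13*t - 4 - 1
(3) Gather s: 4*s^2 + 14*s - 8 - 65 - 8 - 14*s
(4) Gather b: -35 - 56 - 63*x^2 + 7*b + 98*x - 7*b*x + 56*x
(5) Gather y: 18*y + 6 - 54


(1) = 18*s^2
(2) = -9*t^2 + 23*t - 10
(3) = 4*s^2 - 81
(4) = b*(7 - 7*x) - 63*x^2 + 154*x - 91
(5) = 18*y - 48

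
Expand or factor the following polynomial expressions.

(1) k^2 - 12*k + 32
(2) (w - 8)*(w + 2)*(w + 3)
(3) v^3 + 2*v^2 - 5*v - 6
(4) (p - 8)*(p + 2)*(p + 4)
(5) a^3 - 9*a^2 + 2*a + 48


(1) = (k - 8)*(k - 4)
(2) = w^3 - 3*w^2 - 34*w - 48
(3) = (v - 2)*(v + 1)*(v + 3)
(4) = p^3 - 2*p^2 - 40*p - 64
(5) = (a - 8)*(a - 3)*(a + 2)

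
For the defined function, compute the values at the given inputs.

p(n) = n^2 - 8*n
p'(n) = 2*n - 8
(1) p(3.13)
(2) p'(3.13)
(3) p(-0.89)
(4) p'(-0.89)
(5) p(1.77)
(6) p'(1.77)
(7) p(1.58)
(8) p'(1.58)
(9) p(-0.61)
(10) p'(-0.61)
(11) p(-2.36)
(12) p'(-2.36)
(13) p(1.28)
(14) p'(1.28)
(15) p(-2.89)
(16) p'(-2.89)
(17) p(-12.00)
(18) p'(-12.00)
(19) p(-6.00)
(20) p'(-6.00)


(1) = -15.24
(2) = -1.74
(3) = 7.91
(4) = -9.78
(5) = -11.03
(6) = -4.46
(7) = -10.14
(8) = -4.84
(9) = 5.25
(10) = -9.22
(11) = 24.45
(12) = -12.72
(13) = -8.60
(14) = -5.44
(15) = 31.47
(16) = -13.78
(17) = 240.00
(18) = -32.00
(19) = 84.00
(20) = -20.00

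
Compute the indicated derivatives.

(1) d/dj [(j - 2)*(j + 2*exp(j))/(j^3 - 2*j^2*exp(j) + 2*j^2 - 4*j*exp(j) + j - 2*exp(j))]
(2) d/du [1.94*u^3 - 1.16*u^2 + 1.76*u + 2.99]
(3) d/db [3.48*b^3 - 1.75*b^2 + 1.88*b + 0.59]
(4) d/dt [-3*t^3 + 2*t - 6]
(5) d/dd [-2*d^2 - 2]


(1) = ((j - 2)*(j + 2*exp(j))*(2*j^2*exp(j) - 3*j^2 + 8*j*exp(j) - 4*j + 6*exp(j) - 1) + (j + (j - 2)*(2*exp(j) + 1) + 2*exp(j))*(j^3 - 2*j^2*exp(j) + 2*j^2 - 4*j*exp(j) + j - 2*exp(j)))/(j^3 - 2*j^2*exp(j) + 2*j^2 - 4*j*exp(j) + j - 2*exp(j))^2
(2) = 5.82*u^2 - 2.32*u + 1.76
(3) = 10.44*b^2 - 3.5*b + 1.88
(4) = 2 - 9*t^2
(5) = -4*d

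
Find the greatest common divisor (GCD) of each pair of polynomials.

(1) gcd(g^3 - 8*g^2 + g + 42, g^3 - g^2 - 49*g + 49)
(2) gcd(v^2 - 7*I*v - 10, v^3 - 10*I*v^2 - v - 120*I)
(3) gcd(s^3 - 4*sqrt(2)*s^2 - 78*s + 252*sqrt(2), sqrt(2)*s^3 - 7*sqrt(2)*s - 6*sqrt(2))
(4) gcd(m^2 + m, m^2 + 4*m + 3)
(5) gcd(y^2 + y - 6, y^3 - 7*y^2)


(1) = g - 7
(2) = v - 5*I
(3) = gcd((s - 7*sqrt(2))*(s - 3*sqrt(2))*(s + 6*sqrt(2)), (s - 3)*(s + 2)*(sqrt(2)*s + sqrt(2))) = 1
(4) = m + 1
(5) = 1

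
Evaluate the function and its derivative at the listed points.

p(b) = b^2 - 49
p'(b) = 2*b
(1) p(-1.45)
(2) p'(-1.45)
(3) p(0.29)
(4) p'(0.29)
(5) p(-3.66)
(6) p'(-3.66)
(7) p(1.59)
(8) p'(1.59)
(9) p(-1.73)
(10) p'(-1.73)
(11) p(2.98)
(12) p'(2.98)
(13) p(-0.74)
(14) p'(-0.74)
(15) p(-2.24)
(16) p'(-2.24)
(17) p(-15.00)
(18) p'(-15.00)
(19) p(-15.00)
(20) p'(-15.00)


(1) = -46.90
(2) = -2.90
(3) = -48.92
(4) = 0.58
(5) = -35.60
(6) = -7.32
(7) = -46.47
(8) = 3.18
(9) = -46.01
(10) = -3.46
(11) = -40.12
(12) = 5.96
(13) = -48.45
(14) = -1.48
(15) = -43.98
(16) = -4.48
(17) = 176.00
(18) = -30.00
(19) = 176.00
(20) = -30.00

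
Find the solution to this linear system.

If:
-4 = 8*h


Then:
h = -1/2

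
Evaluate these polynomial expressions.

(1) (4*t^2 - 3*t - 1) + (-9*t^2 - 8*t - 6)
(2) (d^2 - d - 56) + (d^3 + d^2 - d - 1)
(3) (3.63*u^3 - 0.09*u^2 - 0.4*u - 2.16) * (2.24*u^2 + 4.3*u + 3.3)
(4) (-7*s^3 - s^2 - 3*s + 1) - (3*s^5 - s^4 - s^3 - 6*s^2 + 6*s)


(1) = -5*t^2 - 11*t - 7
(2) = d^3 + 2*d^2 - 2*d - 57
(3) = 8.1312*u^5 + 15.4074*u^4 + 10.696*u^3 - 6.8554*u^2 - 10.608*u - 7.128
(4) = -3*s^5 + s^4 - 6*s^3 + 5*s^2 - 9*s + 1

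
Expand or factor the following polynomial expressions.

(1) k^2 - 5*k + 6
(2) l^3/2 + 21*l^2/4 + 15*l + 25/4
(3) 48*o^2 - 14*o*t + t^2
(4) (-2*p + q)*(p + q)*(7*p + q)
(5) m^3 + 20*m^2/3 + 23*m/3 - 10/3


(1) = (k - 3)*(k - 2)
(2) = (l/2 + 1/4)*(l + 5)^2
(3) = (-8*o + t)*(-6*o + t)
(4) = -14*p^3 - 9*p^2*q + 6*p*q^2 + q^3
(5) = (m - 1/3)*(m + 2)*(m + 5)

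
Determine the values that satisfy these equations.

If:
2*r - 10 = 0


Then:
r = 5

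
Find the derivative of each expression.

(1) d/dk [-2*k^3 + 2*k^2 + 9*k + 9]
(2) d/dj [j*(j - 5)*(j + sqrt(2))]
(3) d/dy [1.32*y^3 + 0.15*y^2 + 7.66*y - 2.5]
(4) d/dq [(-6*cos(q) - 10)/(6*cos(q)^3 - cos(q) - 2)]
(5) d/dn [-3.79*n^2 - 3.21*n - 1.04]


(1) = -6*k^2 + 4*k + 9
(2) = j*(j - 5) + j*(j + sqrt(2)) + (j - 5)*(j + sqrt(2))
(3) = 3.96*y^2 + 0.3*y + 7.66
(4) = -2*(27*cos(q) + 45*cos(2*q) + 9*cos(3*q) + 46)*sin(q)/(-6*cos(q)^3 + cos(q) + 2)^2
(5) = -7.58*n - 3.21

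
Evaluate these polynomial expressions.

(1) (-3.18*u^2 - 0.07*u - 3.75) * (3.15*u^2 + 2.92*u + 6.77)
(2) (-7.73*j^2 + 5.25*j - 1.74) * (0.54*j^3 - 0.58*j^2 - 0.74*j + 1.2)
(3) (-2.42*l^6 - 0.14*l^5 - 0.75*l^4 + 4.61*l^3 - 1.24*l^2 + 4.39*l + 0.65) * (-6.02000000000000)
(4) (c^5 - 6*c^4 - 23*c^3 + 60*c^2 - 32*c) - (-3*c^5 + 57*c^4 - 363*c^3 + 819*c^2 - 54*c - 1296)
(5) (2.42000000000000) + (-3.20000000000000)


(1) = -10.017*u^4 - 9.5061*u^3 - 33.5455*u^2 - 11.4239*u - 25.3875
(2) = -4.1742*j^5 + 7.3184*j^4 + 1.7356*j^3 - 12.1518*j^2 + 7.5876*j - 2.088
(3) = 14.5684*l^6 + 0.8428*l^5 + 4.515*l^4 - 27.7522*l^3 + 7.4648*l^2 - 26.4278*l - 3.913
(4) = 4*c^5 - 63*c^4 + 340*c^3 - 759*c^2 + 22*c + 1296
(5) = -0.780000000000000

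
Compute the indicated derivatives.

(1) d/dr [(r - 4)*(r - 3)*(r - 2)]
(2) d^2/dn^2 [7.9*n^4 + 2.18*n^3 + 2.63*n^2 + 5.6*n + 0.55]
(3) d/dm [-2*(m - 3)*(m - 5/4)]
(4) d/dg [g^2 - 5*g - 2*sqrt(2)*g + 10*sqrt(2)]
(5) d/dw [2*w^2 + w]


(1) = 3*r^2 - 18*r + 26
(2) = 94.8*n^2 + 13.08*n + 5.26
(3) = 17/2 - 4*m
(4) = 2*g - 5 - 2*sqrt(2)
(5) = 4*w + 1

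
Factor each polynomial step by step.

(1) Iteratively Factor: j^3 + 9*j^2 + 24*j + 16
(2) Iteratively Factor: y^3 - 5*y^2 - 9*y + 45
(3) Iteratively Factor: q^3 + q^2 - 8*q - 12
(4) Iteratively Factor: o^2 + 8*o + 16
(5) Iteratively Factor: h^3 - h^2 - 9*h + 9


(1) = (j + 4)*(j^2 + 5*j + 4) = (j + 4)^2*(j + 1)
(2) = (y - 5)*(y^2 - 9) = (y - 5)*(y - 3)*(y + 3)
(3) = (q + 2)*(q^2 - q - 6) = (q - 3)*(q + 2)*(q + 2)
(4) = (o + 4)*(o + 4)
(5) = (h - 3)*(h^2 + 2*h - 3) = (h - 3)*(h + 3)*(h - 1)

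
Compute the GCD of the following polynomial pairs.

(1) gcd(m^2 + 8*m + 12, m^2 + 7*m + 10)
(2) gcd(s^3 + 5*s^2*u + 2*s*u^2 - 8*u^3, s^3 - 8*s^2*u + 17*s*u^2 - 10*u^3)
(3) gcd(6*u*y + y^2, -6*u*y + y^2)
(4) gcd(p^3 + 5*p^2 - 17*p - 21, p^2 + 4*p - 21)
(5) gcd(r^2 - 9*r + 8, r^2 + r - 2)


(1) = m + 2
(2) = gcd((s - u)*(s + 2*u)*(s + 4*u), (s - 5*u)*(s - 2*u)*(s - u)) = s - u
(3) = y
(4) = p^2 + 4*p - 21
(5) = r - 1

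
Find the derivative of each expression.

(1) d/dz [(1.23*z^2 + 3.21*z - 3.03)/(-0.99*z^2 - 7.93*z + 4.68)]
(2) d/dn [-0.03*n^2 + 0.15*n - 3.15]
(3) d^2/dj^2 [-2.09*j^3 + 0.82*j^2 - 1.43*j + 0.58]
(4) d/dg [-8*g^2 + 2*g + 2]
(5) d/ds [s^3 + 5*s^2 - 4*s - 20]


(1) = (-6.576*z^2 + 5.5134*z - 9.0051)/(0.9801*z^4 + 15.7014*z^3 + 53.6185*z^2 - 74.2248*z + 21.9024)
(2) = 0.15 - 0.06*n
(3) = 1.64 - 12.54*j
(4) = 2 - 16*g
(5) = 3*s^2 + 10*s - 4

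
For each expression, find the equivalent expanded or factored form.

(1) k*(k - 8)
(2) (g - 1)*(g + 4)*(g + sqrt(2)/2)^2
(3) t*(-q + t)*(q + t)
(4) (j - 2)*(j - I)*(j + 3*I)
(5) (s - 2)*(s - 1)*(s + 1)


(1) = k^2 - 8*k
(2) = g^4 + sqrt(2)*g^3 + 3*g^3 - 7*g^2/2 + 3*sqrt(2)*g^2 - 4*sqrt(2)*g + 3*g/2 - 2
(3) = -q^2*t + t^3
(4) = j^3 - 2*j^2 + 2*I*j^2 + 3*j - 4*I*j - 6
(5) = s^3 - 2*s^2 - s + 2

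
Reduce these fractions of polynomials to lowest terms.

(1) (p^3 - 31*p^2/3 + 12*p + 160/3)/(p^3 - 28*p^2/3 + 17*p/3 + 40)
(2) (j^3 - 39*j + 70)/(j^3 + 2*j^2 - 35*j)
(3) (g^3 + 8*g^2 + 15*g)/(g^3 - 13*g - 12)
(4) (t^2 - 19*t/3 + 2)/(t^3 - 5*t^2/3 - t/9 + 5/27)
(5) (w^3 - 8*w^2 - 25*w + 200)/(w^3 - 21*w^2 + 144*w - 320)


(1) = (p - 4)/(p - 3)
(2) = (j - 2)/j
(3) = (g^2 + 5*g)/(g^2 - 3*g - 4)
(4) = (9*t - 54)/(9*t^2 - 12*t - 5)
(5) = (w + 5)/(w - 8)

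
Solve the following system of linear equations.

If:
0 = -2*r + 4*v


Then:
r = 2*v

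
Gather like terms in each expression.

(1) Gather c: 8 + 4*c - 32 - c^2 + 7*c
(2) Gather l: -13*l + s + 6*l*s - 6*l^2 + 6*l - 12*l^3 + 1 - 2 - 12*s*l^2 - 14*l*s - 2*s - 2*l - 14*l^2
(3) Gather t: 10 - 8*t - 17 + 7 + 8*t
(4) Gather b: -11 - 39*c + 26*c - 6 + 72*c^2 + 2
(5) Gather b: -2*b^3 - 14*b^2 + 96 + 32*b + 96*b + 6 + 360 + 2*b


(1) = -c^2 + 11*c - 24
(2) = -12*l^3 + l^2*(-12*s - 20) + l*(-8*s - 9) - s - 1
(3) = 0
(4) = 72*c^2 - 13*c - 15
(5) = -2*b^3 - 14*b^2 + 130*b + 462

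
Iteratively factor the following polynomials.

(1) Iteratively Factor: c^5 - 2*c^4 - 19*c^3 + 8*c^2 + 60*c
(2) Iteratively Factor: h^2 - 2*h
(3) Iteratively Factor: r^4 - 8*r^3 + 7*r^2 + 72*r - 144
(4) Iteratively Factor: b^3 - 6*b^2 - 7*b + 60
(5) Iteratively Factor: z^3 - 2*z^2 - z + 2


(1) = (c)*(c^4 - 2*c^3 - 19*c^2 + 8*c + 60) = c*(c - 2)*(c^3 - 19*c - 30) = c*(c - 2)*(c + 3)*(c^2 - 3*c - 10) = c*(c - 2)*(c + 2)*(c + 3)*(c - 5)
(2) = (h - 2)*(h)
(3) = (r - 3)*(r^3 - 5*r^2 - 8*r + 48) = (r - 4)*(r - 3)*(r^2 - r - 12) = (r - 4)*(r - 3)*(r + 3)*(r - 4)
(4) = (b + 3)*(b^2 - 9*b + 20) = (b - 5)*(b + 3)*(b - 4)
(5) = (z - 2)*(z^2 - 1) = (z - 2)*(z + 1)*(z - 1)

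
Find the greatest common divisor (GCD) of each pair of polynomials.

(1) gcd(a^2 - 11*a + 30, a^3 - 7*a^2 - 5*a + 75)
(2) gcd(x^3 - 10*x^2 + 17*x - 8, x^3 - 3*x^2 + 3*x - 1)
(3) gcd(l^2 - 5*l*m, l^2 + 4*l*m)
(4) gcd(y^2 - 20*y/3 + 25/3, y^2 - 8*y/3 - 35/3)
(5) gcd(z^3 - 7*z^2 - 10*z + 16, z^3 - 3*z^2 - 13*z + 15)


(1) = gcd((a - 6)*(a - 5), (a - 5)^2*(a + 3)) = a - 5
(2) = x^2 - 2*x + 1
(3) = gcd(l*(l - 5*m), l*(l + 4*m)) = l
(4) = y - 5
(5) = gcd((z - 8)*(z - 1)*(z + 2), (z - 5)*(z - 1)*(z + 3)) = z - 1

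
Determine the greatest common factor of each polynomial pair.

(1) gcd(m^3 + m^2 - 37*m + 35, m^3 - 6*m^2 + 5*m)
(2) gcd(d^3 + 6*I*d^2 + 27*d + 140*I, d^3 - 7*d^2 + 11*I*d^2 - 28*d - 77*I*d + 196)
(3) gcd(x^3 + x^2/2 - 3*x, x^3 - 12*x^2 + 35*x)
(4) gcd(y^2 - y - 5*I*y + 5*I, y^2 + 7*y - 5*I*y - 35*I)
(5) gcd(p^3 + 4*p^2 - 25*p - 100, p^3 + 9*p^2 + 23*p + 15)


(1) = gcd((m - 5)*(m - 1)*(m + 7), m*(m - 5)*(m - 1)) = m^2 - 6*m + 5
(2) = gcd((d - 5*I)*(d + 4*I)*(d + 7*I), (d - 7)*(d + 4*I)*(d + 7*I)) = d^2 + 11*I*d - 28
(3) = gcd(x*(x - 3/2)*(x + 2), x*(x - 7)*(x - 5)) = x
(4) = gcd((y - 1)*(y - 5*I), (y + 7)*(y - 5*I)) = y - 5*I
(5) = p + 5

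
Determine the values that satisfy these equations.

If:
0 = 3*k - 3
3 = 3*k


Then:
k = 1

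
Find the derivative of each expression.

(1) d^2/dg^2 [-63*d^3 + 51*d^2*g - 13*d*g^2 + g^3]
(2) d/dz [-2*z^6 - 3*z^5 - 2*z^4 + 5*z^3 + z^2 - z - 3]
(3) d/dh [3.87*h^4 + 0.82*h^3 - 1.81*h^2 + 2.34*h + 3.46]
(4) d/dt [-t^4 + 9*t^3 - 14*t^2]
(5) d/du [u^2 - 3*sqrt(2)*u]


(1) = -26*d + 6*g
(2) = -12*z^5 - 15*z^4 - 8*z^3 + 15*z^2 + 2*z - 1
(3) = 15.48*h^3 + 2.46*h^2 - 3.62*h + 2.34
(4) = t*(-4*t^2 + 27*t - 28)
(5) = 2*u - 3*sqrt(2)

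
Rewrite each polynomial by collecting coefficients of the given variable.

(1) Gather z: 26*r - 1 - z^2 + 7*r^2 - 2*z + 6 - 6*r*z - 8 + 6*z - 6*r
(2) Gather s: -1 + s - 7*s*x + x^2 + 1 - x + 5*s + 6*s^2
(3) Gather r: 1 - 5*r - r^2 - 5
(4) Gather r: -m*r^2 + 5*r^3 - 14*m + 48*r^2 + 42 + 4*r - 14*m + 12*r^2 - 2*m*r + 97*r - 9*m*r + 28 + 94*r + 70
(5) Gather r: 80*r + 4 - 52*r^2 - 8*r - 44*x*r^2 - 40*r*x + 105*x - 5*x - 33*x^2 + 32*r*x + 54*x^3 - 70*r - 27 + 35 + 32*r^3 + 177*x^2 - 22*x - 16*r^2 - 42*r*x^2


(1) = 7*r^2 + 20*r - z^2 + z*(4 - 6*r) - 3
(2) = 6*s^2 + s*(6 - 7*x) + x^2 - x
(3) = -r^2 - 5*r - 4
(4) = -28*m + 5*r^3 + r^2*(60 - m) + r*(195 - 11*m) + 140
(5) = 32*r^3 + r^2*(-44*x - 68) + r*(-42*x^2 - 8*x + 2) + 54*x^3 + 144*x^2 + 78*x + 12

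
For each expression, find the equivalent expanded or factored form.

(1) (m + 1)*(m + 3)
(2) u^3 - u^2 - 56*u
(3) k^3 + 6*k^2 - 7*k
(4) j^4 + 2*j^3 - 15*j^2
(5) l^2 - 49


(1) = m^2 + 4*m + 3
(2) = u*(u - 8)*(u + 7)
(3) = k*(k - 1)*(k + 7)
(4) = j^2*(j - 3)*(j + 5)
(5) = (l - 7)*(l + 7)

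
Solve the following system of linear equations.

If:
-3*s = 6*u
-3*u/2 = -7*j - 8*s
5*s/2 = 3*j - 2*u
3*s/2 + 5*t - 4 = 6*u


Then:
j = 0
s = 0
t = 4/5
u = 0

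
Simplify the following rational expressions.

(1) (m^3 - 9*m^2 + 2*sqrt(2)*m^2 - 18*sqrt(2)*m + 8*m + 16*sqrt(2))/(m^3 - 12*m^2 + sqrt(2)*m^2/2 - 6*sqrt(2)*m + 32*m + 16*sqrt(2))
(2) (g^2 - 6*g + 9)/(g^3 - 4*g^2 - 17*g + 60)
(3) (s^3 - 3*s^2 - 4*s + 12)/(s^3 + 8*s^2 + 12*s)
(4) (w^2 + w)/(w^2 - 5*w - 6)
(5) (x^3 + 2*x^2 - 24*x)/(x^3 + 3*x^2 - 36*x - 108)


(1) = (2*m^2 + m*(-2 + 4*sqrt(2)) - 4*sqrt(2))/(2*m^2 + m*(-8 + sqrt(2)) - 4*sqrt(2))
(2) = (g - 3)/(g^2 - g - 20)
(3) = (s^2 - 5*s + 6)/(s^2 + 6*s)
(4) = w/(w - 6)
(5) = (x^2 - 4*x)/(x^2 - 3*x - 18)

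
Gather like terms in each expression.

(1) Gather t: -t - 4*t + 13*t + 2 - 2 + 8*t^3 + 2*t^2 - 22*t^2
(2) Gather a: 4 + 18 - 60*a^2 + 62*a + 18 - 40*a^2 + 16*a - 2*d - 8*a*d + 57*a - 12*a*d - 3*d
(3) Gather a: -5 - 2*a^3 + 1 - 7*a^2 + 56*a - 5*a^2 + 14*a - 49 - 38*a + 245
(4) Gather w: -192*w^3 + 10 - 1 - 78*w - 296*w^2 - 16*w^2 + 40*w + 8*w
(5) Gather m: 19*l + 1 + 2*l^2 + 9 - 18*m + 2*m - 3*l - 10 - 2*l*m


(1) = 8*t^3 - 20*t^2 + 8*t
(2) = -100*a^2 + a*(135 - 20*d) - 5*d + 40
(3) = -2*a^3 - 12*a^2 + 32*a + 192
(4) = -192*w^3 - 312*w^2 - 30*w + 9
(5) = 2*l^2 + 16*l + m*(-2*l - 16)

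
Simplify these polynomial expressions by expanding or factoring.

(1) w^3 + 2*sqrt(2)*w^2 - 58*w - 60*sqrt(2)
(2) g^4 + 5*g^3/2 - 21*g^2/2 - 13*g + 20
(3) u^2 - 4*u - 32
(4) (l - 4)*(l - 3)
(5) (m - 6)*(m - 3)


(1) = (w - 5*sqrt(2))*(w + sqrt(2))*(w + 6*sqrt(2))
(2) = (g - 5/2)*(g - 1)*(g + 2)*(g + 4)
(3) = (u - 8)*(u + 4)
(4) = l^2 - 7*l + 12
(5) = m^2 - 9*m + 18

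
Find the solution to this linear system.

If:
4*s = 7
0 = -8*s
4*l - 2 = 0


Then:
No Solution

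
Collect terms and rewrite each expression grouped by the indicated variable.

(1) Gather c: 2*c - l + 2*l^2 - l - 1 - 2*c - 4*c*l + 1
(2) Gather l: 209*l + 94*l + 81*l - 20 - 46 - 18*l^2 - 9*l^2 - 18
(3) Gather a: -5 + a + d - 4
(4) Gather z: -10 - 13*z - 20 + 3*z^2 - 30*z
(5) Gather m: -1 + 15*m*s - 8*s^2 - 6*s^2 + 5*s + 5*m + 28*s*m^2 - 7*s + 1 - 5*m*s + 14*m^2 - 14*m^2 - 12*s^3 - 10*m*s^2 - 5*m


(1) = -4*c*l + 2*l^2 - 2*l
(2) = -27*l^2 + 384*l - 84
(3) = a + d - 9
(4) = 3*z^2 - 43*z - 30
(5) = 28*m^2*s + m*(-10*s^2 + 10*s) - 12*s^3 - 14*s^2 - 2*s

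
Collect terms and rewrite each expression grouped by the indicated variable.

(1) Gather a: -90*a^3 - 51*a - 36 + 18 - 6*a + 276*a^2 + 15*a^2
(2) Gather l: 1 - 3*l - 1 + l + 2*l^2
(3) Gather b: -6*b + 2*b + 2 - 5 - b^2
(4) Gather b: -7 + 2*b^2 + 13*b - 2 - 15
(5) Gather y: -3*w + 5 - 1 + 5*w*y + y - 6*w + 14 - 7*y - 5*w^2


(1) = -90*a^3 + 291*a^2 - 57*a - 18
(2) = 2*l^2 - 2*l
(3) = -b^2 - 4*b - 3
(4) = 2*b^2 + 13*b - 24
(5) = -5*w^2 - 9*w + y*(5*w - 6) + 18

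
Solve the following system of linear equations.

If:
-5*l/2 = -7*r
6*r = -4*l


Then:
l = 0
r = 0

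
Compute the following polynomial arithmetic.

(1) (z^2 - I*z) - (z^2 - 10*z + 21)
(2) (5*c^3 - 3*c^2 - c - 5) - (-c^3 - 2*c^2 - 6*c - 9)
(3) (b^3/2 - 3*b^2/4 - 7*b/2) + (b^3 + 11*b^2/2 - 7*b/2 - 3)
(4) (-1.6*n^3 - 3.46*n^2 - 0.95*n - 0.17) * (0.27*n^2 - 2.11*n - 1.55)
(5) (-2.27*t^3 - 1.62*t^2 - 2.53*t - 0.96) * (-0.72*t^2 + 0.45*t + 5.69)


(1) = 10*z - I*z - 21
(2) = 6*c^3 - c^2 + 5*c + 4
(3) = 3*b^3/2 + 19*b^2/4 - 7*b - 3
(4) = -0.432*n^5 + 2.4418*n^4 + 9.5241*n^3 + 7.3216*n^2 + 1.8312*n + 0.2635
(5) = 1.6344*t^5 + 0.1449*t^4 - 11.8237*t^3 - 9.6651*t^2 - 14.8277*t - 5.4624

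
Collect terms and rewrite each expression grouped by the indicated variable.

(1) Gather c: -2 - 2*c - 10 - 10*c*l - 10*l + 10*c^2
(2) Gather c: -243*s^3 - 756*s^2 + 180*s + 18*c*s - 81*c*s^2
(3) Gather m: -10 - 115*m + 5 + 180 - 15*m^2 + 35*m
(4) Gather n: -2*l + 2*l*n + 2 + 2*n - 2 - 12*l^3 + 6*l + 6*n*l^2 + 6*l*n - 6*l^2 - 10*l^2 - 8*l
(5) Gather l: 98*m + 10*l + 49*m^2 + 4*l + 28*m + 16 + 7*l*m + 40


(1) = 10*c^2 + c*(-10*l - 2) - 10*l - 12
(2) = c*(-81*s^2 + 18*s) - 243*s^3 - 756*s^2 + 180*s
(3) = -15*m^2 - 80*m + 175
(4) = -12*l^3 - 16*l^2 - 4*l + n*(6*l^2 + 8*l + 2)
(5) = l*(7*m + 14) + 49*m^2 + 126*m + 56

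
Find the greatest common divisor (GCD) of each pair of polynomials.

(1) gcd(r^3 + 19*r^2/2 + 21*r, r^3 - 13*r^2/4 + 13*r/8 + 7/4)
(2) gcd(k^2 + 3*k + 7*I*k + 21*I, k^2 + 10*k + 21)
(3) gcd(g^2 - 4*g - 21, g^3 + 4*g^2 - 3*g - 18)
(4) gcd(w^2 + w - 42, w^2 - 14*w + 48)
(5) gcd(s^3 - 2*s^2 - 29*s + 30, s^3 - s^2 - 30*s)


(1) = 1
(2) = k + 3
(3) = g + 3
(4) = w - 6
(5) = gcd((s - 6)*(s - 1)*(s + 5), s*(s - 6)*(s + 5)) = s^2 - s - 30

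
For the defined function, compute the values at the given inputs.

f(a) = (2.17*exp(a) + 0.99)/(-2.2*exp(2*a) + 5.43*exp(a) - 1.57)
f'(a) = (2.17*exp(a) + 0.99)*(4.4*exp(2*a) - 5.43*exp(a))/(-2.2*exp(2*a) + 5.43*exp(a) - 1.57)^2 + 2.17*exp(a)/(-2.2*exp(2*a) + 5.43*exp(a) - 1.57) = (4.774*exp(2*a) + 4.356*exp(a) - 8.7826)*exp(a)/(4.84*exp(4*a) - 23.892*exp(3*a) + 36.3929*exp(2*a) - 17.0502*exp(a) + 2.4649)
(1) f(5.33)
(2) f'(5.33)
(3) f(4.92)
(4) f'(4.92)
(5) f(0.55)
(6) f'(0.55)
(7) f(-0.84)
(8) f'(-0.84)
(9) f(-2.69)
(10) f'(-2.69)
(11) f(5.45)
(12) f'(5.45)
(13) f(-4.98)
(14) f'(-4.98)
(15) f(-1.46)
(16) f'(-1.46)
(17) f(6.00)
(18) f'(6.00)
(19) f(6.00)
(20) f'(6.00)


(1) = -0.00
(2) = 0.00
(3) = -0.01
(4) = 0.01
(5) = 3.86
(6) = 14.96
(7) = 5.29
(8) = -19.57
(9) = -0.94
(10) = -0.39
(11) = -0.00
(12) = 0.00
(13) = -0.66
(14) = -0.03
(15) = -3.49
(16) = -9.54
(17) = -0.00
(18) = 0.00
(19) = -0.00
(20) = 0.00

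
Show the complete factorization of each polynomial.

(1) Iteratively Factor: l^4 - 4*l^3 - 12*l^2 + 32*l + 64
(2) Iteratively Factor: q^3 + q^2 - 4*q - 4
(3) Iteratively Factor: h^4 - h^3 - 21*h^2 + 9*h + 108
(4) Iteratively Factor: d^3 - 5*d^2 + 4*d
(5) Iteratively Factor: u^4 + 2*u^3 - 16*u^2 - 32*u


(1) = (l - 4)*(l^3 - 12*l - 16) = (l - 4)*(l + 2)*(l^2 - 2*l - 8) = (l - 4)*(l + 2)^2*(l - 4)
(2) = (q - 2)*(q^2 + 3*q + 2) = (q - 2)*(q + 1)*(q + 2)
(3) = (h + 3)*(h^3 - 4*h^2 - 9*h + 36) = (h - 4)*(h + 3)*(h^2 - 9) = (h - 4)*(h - 3)*(h + 3)*(h + 3)
(4) = (d - 1)*(d^2 - 4*d) = d*(d - 1)*(d - 4)
(5) = (u)*(u^3 + 2*u^2 - 16*u - 32) = u*(u + 4)*(u^2 - 2*u - 8) = u*(u - 4)*(u + 4)*(u + 2)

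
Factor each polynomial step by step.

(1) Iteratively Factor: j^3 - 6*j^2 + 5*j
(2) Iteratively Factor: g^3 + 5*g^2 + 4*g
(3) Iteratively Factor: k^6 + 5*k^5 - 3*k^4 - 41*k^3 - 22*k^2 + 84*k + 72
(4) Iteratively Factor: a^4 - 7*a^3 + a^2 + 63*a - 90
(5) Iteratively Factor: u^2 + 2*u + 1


(1) = (j - 5)*(j^2 - j) = j*(j - 5)*(j - 1)
(2) = (g)*(g^2 + 5*g + 4) = g*(g + 4)*(g + 1)
(3) = (k - 2)*(k^5 + 7*k^4 + 11*k^3 - 19*k^2 - 60*k - 36) = (k - 2)*(k + 3)*(k^4 + 4*k^3 - k^2 - 16*k - 12) = (k - 2)*(k + 3)^2*(k^3 + k^2 - 4*k - 4) = (k - 2)^2*(k + 3)^2*(k^2 + 3*k + 2) = (k - 2)^2*(k + 1)*(k + 3)^2*(k + 2)
(4) = (a - 3)*(a^3 - 4*a^2 - 11*a + 30) = (a - 5)*(a - 3)*(a^2 + a - 6) = (a - 5)*(a - 3)*(a - 2)*(a + 3)
(5) = (u + 1)*(u + 1)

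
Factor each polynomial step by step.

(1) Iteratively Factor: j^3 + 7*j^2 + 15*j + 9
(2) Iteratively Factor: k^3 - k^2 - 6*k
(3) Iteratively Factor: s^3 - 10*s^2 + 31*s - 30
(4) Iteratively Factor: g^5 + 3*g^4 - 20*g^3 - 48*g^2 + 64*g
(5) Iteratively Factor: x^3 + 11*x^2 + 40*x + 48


(1) = (j + 1)*(j^2 + 6*j + 9) = (j + 1)*(j + 3)*(j + 3)
(2) = (k - 3)*(k^2 + 2*k) = k*(k - 3)*(k + 2)
(3) = (s - 2)*(s^2 - 8*s + 15) = (s - 5)*(s - 2)*(s - 3)
(4) = (g - 1)*(g^4 + 4*g^3 - 16*g^2 - 64*g) = (g - 1)*(g + 4)*(g^3 - 16*g) = (g - 4)*(g - 1)*(g + 4)*(g^2 + 4*g) = (g - 4)*(g - 1)*(g + 4)^2*(g)
(5) = (x + 3)*(x^2 + 8*x + 16) = (x + 3)*(x + 4)*(x + 4)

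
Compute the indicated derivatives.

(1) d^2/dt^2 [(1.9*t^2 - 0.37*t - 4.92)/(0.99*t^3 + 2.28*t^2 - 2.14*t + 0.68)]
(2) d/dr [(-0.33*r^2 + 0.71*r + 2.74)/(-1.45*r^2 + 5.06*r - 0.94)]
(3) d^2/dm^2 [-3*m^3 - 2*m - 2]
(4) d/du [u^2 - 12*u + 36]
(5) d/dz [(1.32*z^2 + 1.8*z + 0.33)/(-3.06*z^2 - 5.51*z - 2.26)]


(1) = (3.72438*t^6 - 2.175822*t^5 - 38.724048*t^4 - 182.467524*t^3 - 105.601248*t^2 + 167.348736*t - 29.127056)/(0.970299*t^9 + 6.703884*t^8 + 9.147006*t^7 - 15.130692*t^6 - 10.56294*t^5 + 33.285312*t^4 - 28.334152*t^3 + 12.5052*t^2 - 2.968608*t + 0.314432)
(2) = (-0.6403*r^2 + 8.5664*r - 14.5318)/(2.1025*r^4 - 14.674*r^3 + 28.3296*r^2 - 9.5128*r + 0.8836)
(3) = -18*m
(4) = 2*u - 12
(5) = (-1.7652*z^2 - 3.9468*z - 2.2497)/(9.3636*z^4 + 33.7212*z^3 + 44.1913*z^2 + 24.9052*z + 5.1076)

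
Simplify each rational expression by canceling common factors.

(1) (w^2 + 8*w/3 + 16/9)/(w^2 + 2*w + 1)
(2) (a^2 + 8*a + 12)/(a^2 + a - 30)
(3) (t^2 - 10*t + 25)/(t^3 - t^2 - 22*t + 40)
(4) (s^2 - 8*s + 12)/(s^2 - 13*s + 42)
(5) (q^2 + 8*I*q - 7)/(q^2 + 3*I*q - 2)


(1) = (9*w^2 + 24*w + 16)/(9*w^2 + 18*w + 9)
(2) = (a + 2)/(a - 5)
(3) = (t^2 - 10*t + 25)/(t^3 - t^2 - 22*t + 40)
(4) = (s - 2)/(s - 7)
(5) = (q + 7*I)/(q + 2*I)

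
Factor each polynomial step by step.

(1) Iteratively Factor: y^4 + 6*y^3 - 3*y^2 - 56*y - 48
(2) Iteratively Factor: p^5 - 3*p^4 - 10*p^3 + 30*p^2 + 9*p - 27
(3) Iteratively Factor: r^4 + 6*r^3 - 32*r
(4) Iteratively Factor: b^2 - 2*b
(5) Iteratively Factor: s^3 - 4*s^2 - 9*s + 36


(1) = (y - 3)*(y^3 + 9*y^2 + 24*y + 16) = (y - 3)*(y + 4)*(y^2 + 5*y + 4) = (y - 3)*(y + 1)*(y + 4)*(y + 4)
(2) = (p - 3)*(p^4 - 10*p^2 + 9) = (p - 3)*(p + 3)*(p^3 - 3*p^2 - p + 3) = (p - 3)*(p + 1)*(p + 3)*(p^2 - 4*p + 3) = (p - 3)^2*(p + 1)*(p + 3)*(p - 1)
(3) = (r + 4)*(r^3 + 2*r^2 - 8*r) = (r - 2)*(r + 4)*(r^2 + 4*r) = r*(r - 2)*(r + 4)*(r + 4)
(4) = (b - 2)*(b)
(5) = (s + 3)*(s^2 - 7*s + 12) = (s - 3)*(s + 3)*(s - 4)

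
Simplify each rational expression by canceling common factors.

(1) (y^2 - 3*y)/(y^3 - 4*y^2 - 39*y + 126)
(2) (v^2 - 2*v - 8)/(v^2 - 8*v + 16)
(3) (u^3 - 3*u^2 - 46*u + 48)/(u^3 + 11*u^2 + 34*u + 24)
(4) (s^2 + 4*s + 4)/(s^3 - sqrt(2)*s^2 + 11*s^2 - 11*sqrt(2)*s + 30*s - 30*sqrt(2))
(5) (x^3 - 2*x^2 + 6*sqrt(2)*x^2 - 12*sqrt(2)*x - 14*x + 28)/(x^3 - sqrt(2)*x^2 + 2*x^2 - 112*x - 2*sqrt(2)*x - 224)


(1) = y/(y^2 - y - 42)
(2) = (v + 2)/(v - 4)
(3) = (u^2 - 9*u + 8)/(u^2 + 5*u + 4)
(4) = (s^2 + 4*s + 4)/(s^3 + s^2*(11 - sqrt(2)) + s*(30 - 11*sqrt(2)) - 30*sqrt(2))
(5) = (x^2 + x*(-2 - sqrt(2)) + 2*sqrt(2))/(x^2 + x*(2 - 8*sqrt(2)) - 16*sqrt(2))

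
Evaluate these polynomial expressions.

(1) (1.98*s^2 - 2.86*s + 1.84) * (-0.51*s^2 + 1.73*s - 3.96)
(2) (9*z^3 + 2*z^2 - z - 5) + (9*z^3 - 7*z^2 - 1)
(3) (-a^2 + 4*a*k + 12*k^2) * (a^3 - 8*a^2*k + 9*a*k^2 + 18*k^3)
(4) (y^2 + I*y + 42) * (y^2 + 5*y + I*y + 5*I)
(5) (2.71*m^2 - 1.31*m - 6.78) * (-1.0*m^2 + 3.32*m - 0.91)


(1) = -1.0098*s^4 + 4.884*s^3 - 13.727*s^2 + 14.5088*s - 7.2864
(2) = 18*z^3 - 5*z^2 - z - 6
(3) = -a^5 + 12*a^4*k - 29*a^3*k^2 - 78*a^2*k^3 + 180*a*k^4 + 216*k^5
(4) = y^4 + 5*y^3 + 2*I*y^3 + 41*y^2 + 10*I*y^2 + 205*y + 42*I*y + 210*I
(5) = -2.71*m^4 + 10.3072*m^3 - 0.0353*m^2 - 21.3175*m + 6.1698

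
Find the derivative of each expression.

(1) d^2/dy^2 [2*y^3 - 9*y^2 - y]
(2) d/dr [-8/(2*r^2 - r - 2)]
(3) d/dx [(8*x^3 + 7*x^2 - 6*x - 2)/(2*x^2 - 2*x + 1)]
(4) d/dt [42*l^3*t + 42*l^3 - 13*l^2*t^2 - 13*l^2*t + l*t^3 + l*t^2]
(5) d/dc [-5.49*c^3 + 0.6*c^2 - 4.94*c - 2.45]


(1) = 12*y - 18
(2) = 8*(4*r - 1)/(-2*r^2 + r + 2)^2
(3) = 2*(8*x^4 - 16*x^3 + 11*x^2 + 11*x - 5)/(4*x^4 - 8*x^3 + 8*x^2 - 4*x + 1)
(4) = l*(42*l^2 - 26*l*t - 13*l + 3*t^2 + 2*t)
(5) = -16.47*c^2 + 1.2*c - 4.94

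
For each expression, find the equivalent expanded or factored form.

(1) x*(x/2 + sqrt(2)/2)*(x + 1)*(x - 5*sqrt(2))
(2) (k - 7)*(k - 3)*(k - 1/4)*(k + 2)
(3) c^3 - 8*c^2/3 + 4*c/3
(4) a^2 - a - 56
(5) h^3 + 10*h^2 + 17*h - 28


(1) = x^4/2 - 2*sqrt(2)*x^3 + x^3/2 - 5*x^2 - 2*sqrt(2)*x^2 - 5*x
(2) = k^4 - 33*k^3/4 + 3*k^2 + 167*k/4 - 21/2
(3) = c*(c - 2)*(c - 2/3)
(4) = (a - 8)*(a + 7)
(5) = (h - 1)*(h + 4)*(h + 7)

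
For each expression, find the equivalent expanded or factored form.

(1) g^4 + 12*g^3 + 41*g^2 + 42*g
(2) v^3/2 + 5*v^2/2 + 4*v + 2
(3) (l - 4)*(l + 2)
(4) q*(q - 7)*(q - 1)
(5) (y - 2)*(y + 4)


(1) = g*(g + 2)*(g + 3)*(g + 7)
(2) = (v/2 + 1/2)*(v + 2)^2
(3) = l^2 - 2*l - 8
(4) = q^3 - 8*q^2 + 7*q
(5) = y^2 + 2*y - 8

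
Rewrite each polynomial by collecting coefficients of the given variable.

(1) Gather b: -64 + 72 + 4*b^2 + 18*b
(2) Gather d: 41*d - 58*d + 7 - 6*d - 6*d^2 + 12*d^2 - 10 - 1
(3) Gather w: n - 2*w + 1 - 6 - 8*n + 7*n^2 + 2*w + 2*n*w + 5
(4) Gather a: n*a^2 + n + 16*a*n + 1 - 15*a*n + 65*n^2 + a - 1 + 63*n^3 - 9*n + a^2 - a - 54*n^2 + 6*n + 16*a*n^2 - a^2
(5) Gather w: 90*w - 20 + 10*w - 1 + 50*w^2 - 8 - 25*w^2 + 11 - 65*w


(1) = 4*b^2 + 18*b + 8
(2) = 6*d^2 - 23*d - 4
(3) = 7*n^2 + 2*n*w - 7*n
(4) = a^2*n + a*(16*n^2 + n) + 63*n^3 + 11*n^2 - 2*n
(5) = 25*w^2 + 35*w - 18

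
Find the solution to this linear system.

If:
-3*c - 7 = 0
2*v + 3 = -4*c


Then:
c = -7/3
v = 19/6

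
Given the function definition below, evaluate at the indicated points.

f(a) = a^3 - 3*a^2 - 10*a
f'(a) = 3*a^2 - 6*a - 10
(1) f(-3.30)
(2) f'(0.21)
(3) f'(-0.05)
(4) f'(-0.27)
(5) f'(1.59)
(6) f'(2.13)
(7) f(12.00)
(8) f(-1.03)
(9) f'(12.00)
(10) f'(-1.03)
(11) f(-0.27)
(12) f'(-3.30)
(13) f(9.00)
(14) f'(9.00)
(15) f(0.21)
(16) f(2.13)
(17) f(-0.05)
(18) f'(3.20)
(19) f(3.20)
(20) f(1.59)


(1) = -35.61
(2) = -11.13
(3) = -9.69
(4) = -8.16
(5) = -11.96
(6) = -9.17
(7) = 1176.00
(8) = 6.02
(9) = 350.00
(10) = -0.64
(11) = 2.46
(12) = 42.47
(13) = 396.00
(14) = 179.00
(15) = -2.22
(16) = -25.25
(17) = 0.49
(18) = 1.52
(19) = -29.95
(20) = -19.46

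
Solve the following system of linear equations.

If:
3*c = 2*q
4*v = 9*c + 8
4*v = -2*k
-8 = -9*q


Then:
c = 16/27
k = -20/3
q = 8/9
v = 10/3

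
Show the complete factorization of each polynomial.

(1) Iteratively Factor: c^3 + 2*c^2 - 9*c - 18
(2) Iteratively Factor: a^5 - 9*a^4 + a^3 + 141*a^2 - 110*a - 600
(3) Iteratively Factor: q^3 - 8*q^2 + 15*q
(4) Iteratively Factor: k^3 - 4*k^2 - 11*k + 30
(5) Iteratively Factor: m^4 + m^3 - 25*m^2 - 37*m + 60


(1) = (c + 2)*(c^2 - 9) = (c - 3)*(c + 2)*(c + 3)
(2) = (a - 4)*(a^4 - 5*a^3 - 19*a^2 + 65*a + 150) = (a - 5)*(a - 4)*(a^3 - 19*a - 30) = (a - 5)^2*(a - 4)*(a^2 + 5*a + 6) = (a - 5)^2*(a - 4)*(a + 3)*(a + 2)
(3) = (q - 3)*(q^2 - 5*q) = (q - 5)*(q - 3)*(q)
(4) = (k - 5)*(k^2 + k - 6) = (k - 5)*(k + 3)*(k - 2)
(5) = (m + 3)*(m^3 - 2*m^2 - 19*m + 20) = (m + 3)*(m + 4)*(m^2 - 6*m + 5) = (m - 5)*(m + 3)*(m + 4)*(m - 1)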